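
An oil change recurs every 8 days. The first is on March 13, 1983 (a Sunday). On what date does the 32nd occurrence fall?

November 16, 1983

The 32nd occurrence is 31 intervals after the first: 31 × 8 = 248 days after March 13, 1983.
March has 31 days — 18 days to the end of March leaves 230.
April has 30 days (200 left).
May has 31 days (169 left).
June has 30 days (139 left).
July has 31 days (108 left).
August has 31 days (77 left).
September has 30 days (47 left).
October has 31 days (16 left).
16 days into November → November 16, 1983.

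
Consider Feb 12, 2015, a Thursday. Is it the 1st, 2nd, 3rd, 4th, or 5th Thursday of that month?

Day 12 falls in week ⌈12/7⌉ of the month.
Days 1–7 hold the 1st Thursday, 8–14 the 2nd, 15–21 the 3rd, 22–28 the 4th, 29–31 the 5th.
12 is in the range for the 2nd.

2nd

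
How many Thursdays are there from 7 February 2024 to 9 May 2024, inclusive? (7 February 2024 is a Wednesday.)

14

7 February 2024 is a Wednesday; the first Thursday on or after it is 8 February 2024 (1 day later).
From 8 February 2024 to 9 May 2024: 21 + 31 + 30 + 9 = 91 days (rest of February, March, April, May).
91 ÷ 7 = 13 full weeks with remainder 0, so 13 more Thursdays after the first → 14.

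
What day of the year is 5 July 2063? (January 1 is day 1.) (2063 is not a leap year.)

Days in months before July: 31 + 28 + 31 + 30 + 31 + 30 = 181.
Plus 5 days into July → day 186.

186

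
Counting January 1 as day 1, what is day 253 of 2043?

10 September 2043

January has 31 days (253 − 31 = 222 remain).
February has 28 days (222 − 28 = 194 remain).
March has 31 days (194 − 31 = 163 remain).
April has 30 days (163 − 30 = 133 remain).
May has 31 days (133 − 31 = 102 remain).
June has 30 days (102 − 30 = 72 remain).
July has 31 days (72 − 31 = 41 remain).
August has 31 days (41 − 31 = 10 remain).
10 into September → September 10.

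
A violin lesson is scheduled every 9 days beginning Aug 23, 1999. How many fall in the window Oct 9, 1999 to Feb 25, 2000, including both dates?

Occurrences land 9·i days after Aug 23, 1999 for i = 0, 1, 2, …
Oct 9, 1999 is 47 days after the start; 47 ÷ 9 = 5 remainder 2; since the remainder is 2, round up to i = 6. First occurrence in the window: #7 on Oct 16, 1999 (6×9 = 54 days in).
Feb 25, 2000 is 186 days after the start; 186 ÷ 9 = 20 remainder 6. Last occurrence in the window: #21 on Feb 19, 2000.
Occurrences #7 through #21: 15 in total.

15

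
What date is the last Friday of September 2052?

27 September 2052

September 2052 begins on a Sunday, so the first Friday is September 6 (5 days later).
September 2052 has 30 days. Adding weeks: 6, 13, 20, 27 — the last one ≤ 30 is the 27th.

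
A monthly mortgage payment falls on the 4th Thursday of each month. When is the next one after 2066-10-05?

2066-10-28

October 2066 starts on a Friday; its first Thursday is the 7th, so the 4th Thursday is the 28th — 2066-10-28.
2066-10-28 is after 2066-10-05, so that is the next one.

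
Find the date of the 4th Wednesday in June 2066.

23 June 2066

The first Wednesday of June 2066 is June 2.
The 4th Wednesday is 3 weeks later: 2 + 21 = 23.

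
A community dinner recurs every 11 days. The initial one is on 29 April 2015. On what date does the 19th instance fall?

13 November 2015

The 19th occurrence is 18 intervals after the first: 18 × 11 = 198 days after 29 April 2015.
April has 30 days — 1 day to the end of April leaves 197.
May has 31 days (166 left).
June has 30 days (136 left).
July has 31 days (105 left).
August has 31 days (74 left).
September has 30 days (44 left).
October has 31 days (13 left).
13 days into November → 13 November 2015.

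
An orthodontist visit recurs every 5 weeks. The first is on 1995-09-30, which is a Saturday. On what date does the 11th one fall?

The 11th occurrence is 10 intervals after the first: 10 × 35 = 350 days after 1995-09-30.
September has 30 days — 0 days to the end of September leaves 350.
October has 31 days (319 left).
November has 30 days (289 left).
December has 31 days (258 left).
January has 31 days (227 left).
February has 29 days (198 left).
March has 31 days (167 left).
April has 30 days (137 left).
May has 31 days (106 left).
June has 30 days (76 left).
July has 31 days (45 left).
August has 31 days (14 left).
14 days into September → 1996-09-14.

1996-09-14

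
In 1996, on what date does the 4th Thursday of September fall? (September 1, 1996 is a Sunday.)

1996-09-26

September 1996 begins on a Sunday, so the first Thursday is September 5 (4 days later).
The 4th Thursday is 3 weeks later: 5 + 21 = 26.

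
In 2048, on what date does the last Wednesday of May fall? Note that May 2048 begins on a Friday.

2048-05-27

May 2048 begins on a Friday, so the first Wednesday is May 6 (5 days later).
May 2048 has 31 days. Adding weeks: 6, 13, 20, 27 — the last one ≤ 31 is the 27th.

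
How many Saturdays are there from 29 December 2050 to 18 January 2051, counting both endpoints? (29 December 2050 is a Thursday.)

29 December 2050 is a Thursday; the first Saturday on or after it is 31 December 2050 (2 days later).
From 31 December 2050 to 18 January 2051: 0 + 18 = 18 days (rest of December, January).
18 ÷ 7 = 2 full weeks with remainder 4, so 2 more Saturdays after the first → 3.

3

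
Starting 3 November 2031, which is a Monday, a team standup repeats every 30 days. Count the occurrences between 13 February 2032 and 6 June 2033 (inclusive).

16

Occurrences land 30·i days after 3 November 2031 for i = 0, 1, 2, …
13 February 2032 is 102 days after the start; 102 ÷ 30 = 3 remainder 12; since the remainder is 12, round up to i = 4. First occurrence in the window: #5 on 2 March 2032 (4×30 = 120 days in).
6 June 2033 is 581 days after the start; 581 ÷ 30 = 19 remainder 11. Last occurrence in the window: #20 on 26 May 2033.
Occurrences #5 through #20: 16 in total.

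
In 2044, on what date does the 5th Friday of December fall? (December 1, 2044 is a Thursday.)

December 2044 begins on a Thursday, so the first Friday is December 2 (1 day later).
The 5th Friday is 4 weeks later: 2 + 28 = 30.

December 30, 2044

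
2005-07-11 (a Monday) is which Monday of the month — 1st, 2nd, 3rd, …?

Day 11 falls in week ⌈11/7⌉ of the month.
Days 1–7 hold the 1st Monday, 8–14 the 2nd, 15–21 the 3rd, 22–28 the 4th, 29–31 the 5th.
11 is in the range for the 2nd.

2nd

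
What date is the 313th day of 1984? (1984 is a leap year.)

Jan has 31 days (313 − 31 = 282 remain).
Feb has 29 days (282 − 29 = 253 remain).
Mar has 31 days (253 − 31 = 222 remain).
Apr has 30 days (222 − 30 = 192 remain).
May has 31 days (192 − 31 = 161 remain).
Jun has 30 days (161 − 30 = 131 remain).
Jul has 31 days (131 − 31 = 100 remain).
Aug has 31 days (100 − 31 = 69 remain).
Sep has 30 days (69 − 30 = 39 remain).
Oct has 31 days (39 − 31 = 8 remain).
8 into Nov → Nov 8.

Nov 8, 1984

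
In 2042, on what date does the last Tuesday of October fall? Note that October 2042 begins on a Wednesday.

October 28, 2042

October 2042 begins on a Wednesday, so the first Tuesday is October 7 (6 days later).
October 2042 has 31 days. Adding weeks: 7, 14, 21, 28 — the last one ≤ 31 is the 28th.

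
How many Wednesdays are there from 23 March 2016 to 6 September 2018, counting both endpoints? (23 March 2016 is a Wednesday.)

129

23 March 2016 is a Wednesday; the first Wednesday on or after it is 23 March 2016.
From 23 March 2016 to 6 September 2018: 283 + 365 + 249 = 897 days (rest of 2016, 2017, to 6 September 2018 in 2018).
897 ÷ 7 = 128 full weeks with remainder 1, so 128 more Wednesdays after the first → 129.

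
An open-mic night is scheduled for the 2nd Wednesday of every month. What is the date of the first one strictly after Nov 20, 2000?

Dec 13, 2000

Nov 2000 starts on a Wednesday; its first Wednesday is the 1st, so the 2nd Wednesday is the 8th — Nov 8, 2000.
That is not after Nov 20, 2000, so look at Dec 2000.
Dec 2000 starts on a Friday; its first Wednesday is the 6th, so the 2nd Wednesday is the 13th — Dec 13, 2000.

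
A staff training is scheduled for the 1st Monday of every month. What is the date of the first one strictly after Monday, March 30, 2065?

April 6, 2065

March 2065 starts on a Sunday, so its 1st Monday is March 2, 2065 (1 day in).
That is not after March 30, 2065, so look at April 2065.
April 2065 starts on a Wednesday, so its 1st Monday is April 6, 2065 (5 days in).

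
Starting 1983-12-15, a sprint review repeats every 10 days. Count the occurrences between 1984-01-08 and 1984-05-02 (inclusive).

Occurrences land 10·i days after 1983-12-15 for i = 0, 1, 2, …
1984-01-08 is 24 days after the start; 24 ÷ 10 = 2 remainder 4; since the remainder is 4, round up to i = 3. First occurrence in the window: #4 on 1984-01-14 (3×10 = 30 days in).
1984-05-02 is 139 days after the start; 139 ÷ 10 = 13 remainder 9. Last occurrence in the window: #14 on 1984-04-23.
Occurrences #4 through #14: 11 in total.

11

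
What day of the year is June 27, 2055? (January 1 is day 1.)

Days in months before June: 31 + 28 + 31 + 30 + 31 = 151.
Plus 27 days into June → day 178.

178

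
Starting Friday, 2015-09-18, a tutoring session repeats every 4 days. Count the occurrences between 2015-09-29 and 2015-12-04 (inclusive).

17

Occurrences land 4·i days after 2015-09-18 for i = 0, 1, 2, …
2015-09-29 is 11 days after the start; 11 ÷ 4 = 2 remainder 3; since the remainder is 3, round up to i = 3. First occurrence in the window: #4 on 2015-09-30 (3×4 = 12 days in).
2015-12-04 is 77 days after the start; 77 ÷ 4 = 19 remainder 1. Last occurrence in the window: #20 on 2015-12-03.
Occurrences #4 through #20: 17 in total.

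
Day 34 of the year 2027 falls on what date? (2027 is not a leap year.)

January has 31 days (34 − 31 = 3 remain).
3 into February → February 3.

2027-02-03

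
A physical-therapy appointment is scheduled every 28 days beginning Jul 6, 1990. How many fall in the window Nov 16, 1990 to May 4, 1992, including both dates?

Occurrences land 28·i days after Jul 6, 1990 for i = 0, 1, 2, …
Nov 16, 1990 is 133 days after the start; 133 ÷ 28 = 4 remainder 21; since the remainder is 21, round up to i = 5. First occurrence in the window: #6 on Nov 23, 1990 (5×28 = 140 days in).
May 4, 1992 is 668 days after the start; 668 ÷ 28 = 23 remainder 24. Last occurrence in the window: #24 on Apr 10, 1992.
Occurrences #6 through #24: 19 in total.

19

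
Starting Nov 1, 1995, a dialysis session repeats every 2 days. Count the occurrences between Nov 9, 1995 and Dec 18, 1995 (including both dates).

Occurrences land 2·i days after Nov 1, 1995 for i = 0, 1, 2, …
Nov 9, 1995 is 8 days after the start; 8 ÷ 2 = 4 remainder 0. First occurrence in the window: #5 on Nov 9, 1995 (4×2 = 8 days in).
Dec 18, 1995 is 47 days after the start; 47 ÷ 2 = 23 remainder 1. Last occurrence in the window: #24 on Dec 17, 1995.
Occurrences #5 through #24: 20 in total.

20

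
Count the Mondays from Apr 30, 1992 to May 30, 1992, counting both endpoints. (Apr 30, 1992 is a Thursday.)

4

Apr 30, 1992 is a Thursday; the first Monday on or after it is May 4, 1992 (4 days later).
From May 4, 1992 to May 30, 1992 is 30 − 4 = 26 days.
26 ÷ 7 = 3 full weeks with remainder 5, so 3 more Mondays after the first → 4.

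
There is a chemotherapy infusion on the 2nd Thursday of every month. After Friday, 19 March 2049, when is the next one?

March 2049 starts on a Monday; its first Thursday is the 4th, so the 2nd Thursday is the 11th — 11 March 2049.
That is not after 19 March 2049, so look at April 2049.
April 2049 starts on a Thursday; its first Thursday is the 1st, so the 2nd Thursday is the 8th — 8 April 2049.

8 April 2049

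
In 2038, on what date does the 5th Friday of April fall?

April 2038 begins on a Thursday, so the first Friday is April 2 (1 day later).
The 5th Friday is 4 weeks later: 2 + 28 = 30.

30 April 2038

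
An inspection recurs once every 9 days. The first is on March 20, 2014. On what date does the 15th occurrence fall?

July 24, 2014

The 15th occurrence is 14 intervals after the first: 14 × 9 = 126 days after March 20, 2014.
March has 31 days — 11 days to the end of March leaves 115.
April has 30 days (85 left).
May has 31 days (54 left).
June has 30 days (24 left).
24 days into July → July 24, 2014.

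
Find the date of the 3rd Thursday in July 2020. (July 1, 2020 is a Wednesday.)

16 July 2020

July 2020 begins on a Wednesday, so the first Thursday is July 2 (1 day later).
The 3rd Thursday is 2 weeks later: 2 + 14 = 16.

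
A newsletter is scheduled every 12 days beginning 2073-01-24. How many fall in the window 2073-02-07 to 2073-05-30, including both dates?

9

Occurrences land 12·i days after 2073-01-24 for i = 0, 1, 2, …
2073-02-07 is 14 days after the start; 14 ÷ 12 = 1 remainder 2; since the remainder is 2, round up to i = 2. First occurrence in the window: #3 on 2073-02-17 (2×12 = 24 days in).
2073-05-30 is 126 days after the start; 126 ÷ 12 = 10 remainder 6. Last occurrence in the window: #11 on 2073-05-24.
Occurrences #3 through #11: 9 in total.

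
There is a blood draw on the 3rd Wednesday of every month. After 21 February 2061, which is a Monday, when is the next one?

16 March 2061

February 2061 starts on a Tuesday; its first Wednesday is the 2nd, so the 3rd Wednesday is the 16th — 16 February 2061.
That is not after 21 February 2061, so look at March 2061.
March 2061 starts on a Tuesday; its first Wednesday is the 2nd, so the 3rd Wednesday is the 16th — 16 March 2061.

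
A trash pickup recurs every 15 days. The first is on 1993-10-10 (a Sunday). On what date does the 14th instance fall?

The 14th occurrence is 13 intervals after the first: 13 × 15 = 195 days after 1993-10-10.
October has 31 days — 21 days to the end of October leaves 174.
November has 30 days (144 left).
December has 31 days (113 left).
January has 31 days (82 left).
February has 28 days (54 left).
March has 31 days (23 left).
23 days into April → 1994-04-23.

1994-04-23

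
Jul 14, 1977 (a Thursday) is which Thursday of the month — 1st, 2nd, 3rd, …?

2nd

Day 14 falls in week ⌈14/7⌉ of the month.
Days 1–7 hold the 1st Thursday, 8–14 the 2nd, 15–21 the 3rd, 22–28 the 4th, 29–31 the 5th.
14 is in the range for the 2nd.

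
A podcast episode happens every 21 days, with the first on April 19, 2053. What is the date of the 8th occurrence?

September 13, 2053

The 8th occurrence is 7 intervals after the first: 7 × 21 = 147 days after April 19, 2053.
April has 30 days — 11 days to the end of April leaves 136.
May has 31 days (105 left).
June has 30 days (75 left).
July has 31 days (44 left).
August has 31 days (13 left).
13 days into September → September 13, 2053.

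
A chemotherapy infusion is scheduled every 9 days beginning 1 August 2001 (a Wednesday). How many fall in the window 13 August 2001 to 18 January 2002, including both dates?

17

Occurrences land 9·i days after 1 August 2001 for i = 0, 1, 2, …
13 August 2001 is 12 days after the start; 12 ÷ 9 = 1 remainder 3; since the remainder is 3, round up to i = 2. First occurrence in the window: #3 on 19 August 2001 (2×9 = 18 days in).
18 January 2002 is 170 days after the start; 170 ÷ 9 = 18 remainder 8. Last occurrence in the window: #19 on 10 January 2002.
Occurrences #3 through #19: 17 in total.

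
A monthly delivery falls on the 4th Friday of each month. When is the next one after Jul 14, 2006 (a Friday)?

Jul 28, 2006

Jul 2006 starts on a Saturday; its first Friday is the 7th, so the 4th Friday is the 28th — Jul 28, 2006.
Jul 28, 2006 is after Jul 14, 2006, so that is the next one.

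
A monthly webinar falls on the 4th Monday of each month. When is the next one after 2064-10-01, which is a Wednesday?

October 2064 starts on a Wednesday; its first Monday is the 6th, so the 4th Monday is the 27th — 2064-10-27.
2064-10-27 is after 2064-10-01, so that is the next one.

2064-10-27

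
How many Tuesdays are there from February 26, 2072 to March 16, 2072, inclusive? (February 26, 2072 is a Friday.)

February 26, 2072 is a Friday; the first Tuesday on or after it is March 1, 2072 (4 days later).
From March 1, 2072 to March 16, 2072 is 16 − 1 = 15 days.
15 ÷ 7 = 2 full weeks with remainder 1, so 2 more Tuesdays after the first → 3.

3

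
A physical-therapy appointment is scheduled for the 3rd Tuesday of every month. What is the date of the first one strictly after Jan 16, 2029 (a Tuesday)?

Feb 20, 2029

Jan 2029 starts on a Monday; its first Tuesday is the 2nd, so the 3rd Tuesday is the 16th — Jan 16, 2029.
That is not after Jan 16, 2029, so look at Feb 2029.
Feb 2029 starts on a Thursday; its first Tuesday is the 6th, so the 3rd Tuesday is the 20th — Feb 20, 2029.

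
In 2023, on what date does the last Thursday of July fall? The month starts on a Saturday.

July 27, 2023

July 2023 begins on a Saturday, so the first Thursday is July 6 (5 days later).
July 2023 has 31 days. Adding weeks: 6, 13, 20, 27 — the last one ≤ 31 is the 27th.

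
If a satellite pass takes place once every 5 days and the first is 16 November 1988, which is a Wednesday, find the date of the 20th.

19 February 1989

The 20th occurrence is 19 intervals after the first: 19 × 5 = 95 days after 16 November 1988.
November has 30 days — 14 days to the end of November leaves 81.
December has 31 days (50 left).
January has 31 days (19 left).
19 days into February → 19 February 1989.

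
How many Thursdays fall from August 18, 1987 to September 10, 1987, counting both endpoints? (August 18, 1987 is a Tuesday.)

August 18, 1987 is a Tuesday; the first Thursday on or after it is August 20, 1987 (2 days later).
From August 20, 1987 to September 10, 1987: 11 + 10 = 21 days (rest of August, September).
21 ÷ 7 = 3 full weeks with remainder 0, so 3 more Thursdays after the first → 4.

4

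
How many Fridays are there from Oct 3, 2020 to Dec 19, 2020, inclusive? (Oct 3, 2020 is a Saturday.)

11

Oct 3, 2020 is a Saturday; the first Friday on or after it is Oct 9, 2020 (6 days later).
From Oct 9, 2020 to Dec 19, 2020: 22 + 30 + 19 = 71 days (rest of Oct, Nov, Dec).
71 ÷ 7 = 10 full weeks with remainder 1, so 10 more Fridays after the first → 11.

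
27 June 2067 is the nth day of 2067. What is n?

178

Days in months before June: 31 + 28 + 31 + 30 + 31 = 151.
Plus 27 days into June → day 178.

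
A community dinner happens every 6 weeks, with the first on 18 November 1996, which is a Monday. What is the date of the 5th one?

The 5th occurrence is 4 intervals after the first: 4 × 42 = 168 days after 18 November 1996.
November has 30 days — 12 days to the end of November leaves 156.
December has 31 days (125 left).
January has 31 days (94 left).
February has 28 days (66 left).
March has 31 days (35 left).
April has 30 days (5 left).
5 days into May → 5 May 1997.

5 May 1997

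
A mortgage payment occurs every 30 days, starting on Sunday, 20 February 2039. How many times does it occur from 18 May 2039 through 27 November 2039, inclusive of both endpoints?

Occurrences land 30·i days after 20 February 2039 for i = 0, 1, 2, …
18 May 2039 is 87 days after the start; 87 ÷ 30 = 2 remainder 27; since the remainder is 27, round up to i = 3. First occurrence in the window: #4 on 21 May 2039 (3×30 = 90 days in).
27 November 2039 is 280 days after the start; 280 ÷ 30 = 9 remainder 10. Last occurrence in the window: #10 on 17 November 2039.
Occurrences #4 through #10: 7 in total.

7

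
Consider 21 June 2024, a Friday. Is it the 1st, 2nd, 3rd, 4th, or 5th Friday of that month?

3rd

Day 21 falls in week ⌈21/7⌉ of the month.
Days 1–7 hold the 1st Friday, 8–14 the 2nd, 15–21 the 3rd, 22–28 the 4th, 29–31 the 5th.
21 is in the range for the 3rd.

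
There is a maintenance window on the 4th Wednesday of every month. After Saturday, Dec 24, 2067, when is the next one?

Dec 2067 starts on a Thursday; its first Wednesday is the 7th, so the 4th Wednesday is the 28th — Dec 28, 2067.
Dec 28, 2067 is after Dec 24, 2067, so that is the next one.

Dec 28, 2067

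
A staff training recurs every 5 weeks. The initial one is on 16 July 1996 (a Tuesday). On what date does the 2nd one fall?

20 August 1996

The 2nd occurrence is 1 interval after the first: 1 × 35 = 35 days after 16 July 1996.
July has 31 days — 15 days to the end of July leaves 20.
20 days into August → 20 August 1996.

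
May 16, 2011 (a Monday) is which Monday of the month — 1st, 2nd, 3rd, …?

Day 16 falls in week ⌈16/7⌉ of the month.
Days 1–7 hold the 1st Monday, 8–14 the 2nd, 15–21 the 3rd, 22–28 the 4th, 29–31 the 5th.
16 is in the range for the 3rd.

3rd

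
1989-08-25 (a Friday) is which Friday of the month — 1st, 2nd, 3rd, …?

4th

Day 25 falls in week ⌈25/7⌉ of the month.
Days 1–7 hold the 1st Friday, 8–14 the 2nd, 15–21 the 3rd, 22–28 the 4th, 29–31 the 5th.
25 is in the range for the 4th.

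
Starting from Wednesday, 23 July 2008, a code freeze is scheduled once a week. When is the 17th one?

12 November 2008

The 17th occurrence is 16 intervals after the first: 16 × 7 = 112 days after 23 July 2008.
July has 31 days — 8 days to the end of July leaves 104.
August has 31 days (73 left).
September has 30 days (43 left).
October has 31 days (12 left).
12 days into November → 12 November 2008.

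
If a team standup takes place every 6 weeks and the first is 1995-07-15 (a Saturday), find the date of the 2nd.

1995-08-26

The 2nd occurrence is 1 interval after the first: 1 × 42 = 42 days after 1995-07-15.
July has 31 days — 16 days to the end of July leaves 26.
26 days into August → 1995-08-26.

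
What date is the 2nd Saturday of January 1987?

The first Saturday of January 1987 is January 3.
The 2nd Saturday is 1 weeks later: 3 + 7 = 10.

January 10, 1987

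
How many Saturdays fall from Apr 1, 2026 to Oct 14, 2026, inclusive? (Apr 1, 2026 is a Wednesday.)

28

Apr 1, 2026 is a Wednesday; the first Saturday on or after it is Apr 4, 2026 (3 days later).
From Apr 4, 2026 to Oct 14, 2026: 26 + 31 + 30 + 31 + 31 + 30 + 14 = 193 days (rest of Apr, May, Jun, Jul, Aug, Sep, Oct).
193 ÷ 7 = 27 full weeks with remainder 4, so 27 more Saturdays after the first → 28.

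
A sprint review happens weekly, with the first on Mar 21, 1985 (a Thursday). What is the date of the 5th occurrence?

The 5th occurrence is 4 intervals after the first: 4 × 7 = 28 days after Mar 21, 1985.
Mar has 31 days — 10 days to the end of Mar leaves 18.
18 days into Apr → Apr 18, 1985.

Apr 18, 1985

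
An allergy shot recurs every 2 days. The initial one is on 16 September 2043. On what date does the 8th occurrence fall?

The 8th occurrence is 7 intervals after the first: 7 × 2 = 14 days after 16 September 2043.
14 days later is 30 September 2043.

30 September 2043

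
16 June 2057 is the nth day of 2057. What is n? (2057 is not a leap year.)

167

Days in months before June: 31 + 28 + 31 + 30 + 31 = 151.
Plus 16 days into June → day 167.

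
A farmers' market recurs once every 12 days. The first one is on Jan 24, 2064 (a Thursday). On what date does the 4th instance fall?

The 4th occurrence is 3 intervals after the first: 3 × 12 = 36 days after Jan 24, 2064.
Jan has 31 days — 7 days to the end of Jan leaves 29.
29 days into Feb → Feb 29, 2064.

Feb 29, 2064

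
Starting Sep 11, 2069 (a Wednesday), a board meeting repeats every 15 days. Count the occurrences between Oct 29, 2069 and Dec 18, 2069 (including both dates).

Occurrences land 15·i days after Sep 11, 2069 for i = 0, 1, 2, …
Oct 29, 2069 is 48 days after the start; 48 ÷ 15 = 3 remainder 3; since the remainder is 3, round up to i = 4. First occurrence in the window: #5 on Nov 10, 2069 (4×15 = 60 days in).
Dec 18, 2069 is 98 days after the start; 98 ÷ 15 = 6 remainder 8. Last occurrence in the window: #7 on Dec 10, 2069.
Occurrences #5 through #7: 3 in total.

3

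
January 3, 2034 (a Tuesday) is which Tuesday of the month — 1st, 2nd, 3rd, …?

Day 3 falls in week ⌈3/7⌉ of the month.
Days 1–7 hold the 1st Tuesday, 8–14 the 2nd, 15–21 the 3rd, 22–28 the 4th, 29–31 the 5th.
3 is in the range for the 1st.

1st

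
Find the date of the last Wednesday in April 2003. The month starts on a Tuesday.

April 2003 begins on a Tuesday, so the first Wednesday is April 2 (1 day later).
April 2003 has 30 days. Adding weeks: 2, 9, 16, 23, 30 — the last one ≤ 30 is the 30th.

April 30, 2003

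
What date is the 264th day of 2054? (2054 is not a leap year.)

January has 31 days (264 − 31 = 233 remain).
February has 28 days (233 − 28 = 205 remain).
March has 31 days (205 − 31 = 174 remain).
April has 30 days (174 − 30 = 144 remain).
May has 31 days (144 − 31 = 113 remain).
June has 30 days (113 − 30 = 83 remain).
July has 31 days (83 − 31 = 52 remain).
August has 31 days (52 − 31 = 21 remain).
21 into September → September 21.

2054-09-21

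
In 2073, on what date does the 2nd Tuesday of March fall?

March 2073 begins on a Wednesday, so the first Tuesday is March 7 (6 days later).
The 2nd Tuesday is 1 weeks later: 7 + 7 = 14.

14 March 2073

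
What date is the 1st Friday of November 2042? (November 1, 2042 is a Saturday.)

November 2042 begins on a Saturday, so the first Friday is November 7 (6 days later).

7 November 2042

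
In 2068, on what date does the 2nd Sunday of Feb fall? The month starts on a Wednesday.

Feb 2068 begins on a Wednesday, so the first Sunday is Feb 5 (4 days later).
The 2nd Sunday is 1 weeks later: 5 + 7 = 12.

Feb 12, 2068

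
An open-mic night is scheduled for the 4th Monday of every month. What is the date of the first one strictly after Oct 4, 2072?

Oct 24, 2072

Oct 2072 starts on a Saturday; its first Monday is the 3rd, so the 4th Monday is the 24th — Oct 24, 2072.
Oct 24, 2072 is after Oct 4, 2072, so that is the next one.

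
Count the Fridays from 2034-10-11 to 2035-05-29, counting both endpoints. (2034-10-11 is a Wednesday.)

2034-10-11 is a Wednesday; the first Friday on or after it is 2034-10-13 (2 days later).
From 2034-10-13 to 2035-05-29: 18 + 30 + 31 + 31 + 28 + 31 + 30 + 29 = 228 days (rest of October, November, December, January, February, March, April, May).
228 ÷ 7 = 32 full weeks with remainder 4, so 32 more Fridays after the first → 33.

33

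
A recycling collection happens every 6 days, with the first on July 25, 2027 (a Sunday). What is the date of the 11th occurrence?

The 11th occurrence is 10 intervals after the first: 10 × 6 = 60 days after July 25, 2027.
July has 31 days — 6 days to the end of July leaves 54.
August has 31 days (23 left).
23 days into September → September 23, 2027.

September 23, 2027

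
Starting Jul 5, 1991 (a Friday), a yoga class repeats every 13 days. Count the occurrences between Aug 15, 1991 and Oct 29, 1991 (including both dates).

Occurrences land 13·i days after Jul 5, 1991 for i = 0, 1, 2, …
Aug 15, 1991 is 41 days after the start; 41 ÷ 13 = 3 remainder 2; since the remainder is 2, round up to i = 4. First occurrence in the window: #5 on Aug 26, 1991 (4×13 = 52 days in).
Oct 29, 1991 is 116 days after the start; 116 ÷ 13 = 8 remainder 12. Last occurrence in the window: #9 on Oct 17, 1991.
Occurrences #5 through #9: 5 in total.

5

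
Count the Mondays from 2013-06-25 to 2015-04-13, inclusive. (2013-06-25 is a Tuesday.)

2013-06-25 is a Tuesday; the first Monday on or after it is 2013-07-01 (6 days later).
From 2013-07-01 to 2015-04-13: 183 + 365 + 103 = 651 days (rest of 2013, 2014, to 2015-04-13 in 2015).
651 ÷ 7 = 93 full weeks with remainder 0, so 93 more Mondays after the first → 94.

94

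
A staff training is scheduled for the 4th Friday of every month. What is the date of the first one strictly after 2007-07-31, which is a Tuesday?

2007-08-24

July 2007 starts on a Sunday; its first Friday is the 6th, so the 4th Friday is the 27th — 2007-07-27.
That is not after 2007-07-31, so look at August 2007.
August 2007 starts on a Wednesday; its first Friday is the 3rd, so the 4th Friday is the 24th — 2007-08-24.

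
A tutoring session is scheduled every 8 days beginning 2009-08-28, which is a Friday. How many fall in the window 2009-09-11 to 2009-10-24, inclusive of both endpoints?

6

Occurrences land 8·i days after 2009-08-28 for i = 0, 1, 2, …
2009-09-11 is 14 days after the start; 14 ÷ 8 = 1 remainder 6; since the remainder is 6, round up to i = 2. First occurrence in the window: #3 on 2009-09-13 (2×8 = 16 days in).
2009-10-24 is 57 days after the start; 57 ÷ 8 = 7 remainder 1. Last occurrence in the window: #8 on 2009-10-23.
Occurrences #3 through #8: 6 in total.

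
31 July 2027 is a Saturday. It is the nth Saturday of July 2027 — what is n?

Day 31 falls in week ⌈31/7⌉ of the month.
Days 1–7 hold the 1st Saturday, 8–14 the 2nd, 15–21 the 3rd, 22–28 the 4th, 29–31 the 5th.
31 is in the range for the 5th.

5th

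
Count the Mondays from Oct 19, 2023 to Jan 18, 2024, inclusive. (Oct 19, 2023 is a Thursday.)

13

Oct 19, 2023 is a Thursday; the first Monday on or after it is Oct 23, 2023 (4 days later).
From Oct 23, 2023 to Jan 18, 2024: 8 + 30 + 31 + 18 = 87 days (rest of Oct, Nov, Dec, Jan).
87 ÷ 7 = 12 full weeks with remainder 3, so 12 more Mondays after the first → 13.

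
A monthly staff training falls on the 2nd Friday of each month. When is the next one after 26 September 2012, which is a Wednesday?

12 October 2012

September 2012 starts on a Saturday; its first Friday is the 7th, so the 2nd Friday is the 14th — 14 September 2012.
That is not after 26 September 2012, so look at October 2012.
October 2012 starts on a Monday; its first Friday is the 5th, so the 2nd Friday is the 12th — 12 October 2012.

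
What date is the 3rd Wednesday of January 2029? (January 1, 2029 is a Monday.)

January 2029 begins on a Monday, so the first Wednesday is January 3 (2 days later).
The 3rd Wednesday is 2 weeks later: 3 + 14 = 17.

January 17, 2029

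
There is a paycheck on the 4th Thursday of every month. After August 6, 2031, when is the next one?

August 28, 2031

August 2031 starts on a Friday; its first Thursday is the 7th, so the 4th Thursday is the 28th — August 28, 2031.
August 28, 2031 is after August 6, 2031, so that is the next one.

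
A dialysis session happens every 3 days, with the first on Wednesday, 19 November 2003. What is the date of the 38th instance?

The 38th occurrence is 37 intervals after the first: 37 × 3 = 111 days after 19 November 2003.
November has 30 days — 11 days to the end of November leaves 100.
December has 31 days (69 left).
January has 31 days (38 left).
February has 29 days (9 left).
9 days into March → 9 March 2004.

9 March 2004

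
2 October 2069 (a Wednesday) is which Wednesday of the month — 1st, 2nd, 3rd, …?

1st

Day 2 falls in week ⌈2/7⌉ of the month.
Days 1–7 hold the 1st Wednesday, 8–14 the 2nd, 15–21 the 3rd, 22–28 the 4th, 29–31 the 5th.
2 is in the range for the 1st.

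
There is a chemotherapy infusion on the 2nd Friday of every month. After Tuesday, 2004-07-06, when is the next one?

July 2004 starts on a Thursday; its first Friday is the 2nd, so the 2nd Friday is the 9th — 2004-07-09.
2004-07-09 is after 2004-07-06, so that is the next one.

2004-07-09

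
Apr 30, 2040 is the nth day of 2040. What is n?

121

Days in months before Apr: 31 + 29 + 31 = 91.
Plus 30 days into Apr → day 121.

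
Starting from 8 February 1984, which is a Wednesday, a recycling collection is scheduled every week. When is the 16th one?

23 May 1984

The 16th occurrence is 15 intervals after the first: 15 × 7 = 105 days after 8 February 1984.
February has 29 days — 21 days to the end of February leaves 84.
March has 31 days (53 left).
April has 30 days (23 left).
23 days into May → 23 May 1984.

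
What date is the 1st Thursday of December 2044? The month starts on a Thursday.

2044-12-01

December 2044 begins on a Thursday, so the first Thursday is December 1.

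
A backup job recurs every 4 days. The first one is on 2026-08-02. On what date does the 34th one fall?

2026-12-12

The 34th occurrence is 33 intervals after the first: 33 × 4 = 132 days after 2026-08-02.
August has 31 days — 29 days to the end of August leaves 103.
September has 30 days (73 left).
October has 31 days (42 left).
November has 30 days (12 left).
12 days into December → 2026-12-12.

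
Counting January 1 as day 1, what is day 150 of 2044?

January has 31 days (150 − 31 = 119 remain).
February has 29 days (119 − 29 = 90 remain).
March has 31 days (90 − 31 = 59 remain).
April has 30 days (59 − 30 = 29 remain).
29 into May → May 29.

2044-05-29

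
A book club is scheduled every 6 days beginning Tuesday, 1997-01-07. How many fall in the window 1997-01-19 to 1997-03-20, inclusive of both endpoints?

Occurrences land 6·i days after 1997-01-07 for i = 0, 1, 2, …
1997-01-19 is 12 days after the start; 12 ÷ 6 = 2 remainder 0. First occurrence in the window: #3 on 1997-01-19 (2×6 = 12 days in).
1997-03-20 is 72 days after the start; 72 ÷ 6 = 12 remainder 0. Last occurrence in the window: #13 on 1997-03-20.
Occurrences #3 through #13: 11 in total.

11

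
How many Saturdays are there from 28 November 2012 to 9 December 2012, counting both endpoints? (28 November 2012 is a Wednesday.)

28 November 2012 is a Wednesday; the first Saturday on or after it is 1 December 2012 (3 days later).
From 1 December 2012 to 9 December 2012 is 9 − 1 = 8 days.
8 ÷ 7 = 1 full weeks with remainder 1, so 1 more Saturdays after the first → 2.

2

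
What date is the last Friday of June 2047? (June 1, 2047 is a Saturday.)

June 2047 begins on a Saturday, so the first Friday is June 7 (6 days later).
June 2047 has 30 days. Adding weeks: 7, 14, 21, 28 — the last one ≤ 30 is the 28th.

2047-06-28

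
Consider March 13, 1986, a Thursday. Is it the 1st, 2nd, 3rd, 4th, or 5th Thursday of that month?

Day 13 falls in week ⌈13/7⌉ of the month.
Days 1–7 hold the 1st Thursday, 8–14 the 2nd, 15–21 the 3rd, 22–28 the 4th, 29–31 the 5th.
13 is in the range for the 2nd.

2nd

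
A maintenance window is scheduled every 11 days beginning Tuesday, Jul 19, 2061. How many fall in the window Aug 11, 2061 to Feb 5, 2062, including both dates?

Occurrences land 11·i days after Jul 19, 2061 for i = 0, 1, 2, …
Aug 11, 2061 is 23 days after the start; 23 ÷ 11 = 2 remainder 1; since the remainder is 1, round up to i = 3. First occurrence in the window: #4 on Aug 21, 2061 (3×11 = 33 days in).
Feb 5, 2062 is 201 days after the start; 201 ÷ 11 = 18 remainder 3. Last occurrence in the window: #19 on Feb 2, 2062.
Occurrences #4 through #19: 16 in total.

16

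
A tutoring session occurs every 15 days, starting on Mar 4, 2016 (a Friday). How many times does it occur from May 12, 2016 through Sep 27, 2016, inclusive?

9

Occurrences land 15·i days after Mar 4, 2016 for i = 0, 1, 2, …
May 12, 2016 is 69 days after the start; 69 ÷ 15 = 4 remainder 9; since the remainder is 9, round up to i = 5. First occurrence in the window: #6 on May 18, 2016 (5×15 = 75 days in).
Sep 27, 2016 is 207 days after the start; 207 ÷ 15 = 13 remainder 12. Last occurrence in the window: #14 on Sep 15, 2016.
Occurrences #6 through #14: 9 in total.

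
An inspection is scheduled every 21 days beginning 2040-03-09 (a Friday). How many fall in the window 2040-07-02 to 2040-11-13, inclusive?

Occurrences land 21·i days after 2040-03-09 for i = 0, 1, 2, …
2040-07-02 is 115 days after the start; 115 ÷ 21 = 5 remainder 10; since the remainder is 10, round up to i = 6. First occurrence in the window: #7 on 2040-07-13 (6×21 = 126 days in).
2040-11-13 is 249 days after the start; 249 ÷ 21 = 11 remainder 18. Last occurrence in the window: #12 on 2040-10-26.
Occurrences #7 through #12: 6 in total.

6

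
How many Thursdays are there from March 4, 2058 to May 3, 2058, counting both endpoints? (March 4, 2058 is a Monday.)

9

March 4, 2058 is a Monday; the first Thursday on or after it is March 7, 2058 (3 days later).
From March 7, 2058 to May 3, 2058: 24 + 30 + 3 = 57 days (rest of March, April, May).
57 ÷ 7 = 8 full weeks with remainder 1, so 8 more Thursdays after the first → 9.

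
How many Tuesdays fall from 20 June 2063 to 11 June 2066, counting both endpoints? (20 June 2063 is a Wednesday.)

20 June 2063 is a Wednesday; the first Tuesday on or after it is 26 June 2063 (6 days later).
From 26 June 2063 to 11 June 2066: 188 + 366 + 365 + 162 = 1081 days (rest of 2063, 2064, 2065, to 11 June 2066 in 2066).
1081 ÷ 7 = 154 full weeks with remainder 3, so 154 more Tuesdays after the first → 155.

155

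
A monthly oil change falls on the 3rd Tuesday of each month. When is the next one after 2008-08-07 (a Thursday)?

2008-08-19

August 2008 starts on a Friday; its first Tuesday is the 5th, so the 3rd Tuesday is the 19th — 2008-08-19.
2008-08-19 is after 2008-08-07, so that is the next one.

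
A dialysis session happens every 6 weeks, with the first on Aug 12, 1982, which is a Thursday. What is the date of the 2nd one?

Sep 23, 1982

The 2nd occurrence is 1 interval after the first: 1 × 42 = 42 days after Aug 12, 1982.
Aug has 31 days — 19 days to the end of Aug leaves 23.
23 days into Sep → Sep 23, 1982.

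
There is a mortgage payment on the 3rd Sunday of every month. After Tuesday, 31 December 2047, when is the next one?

December 2047 starts on a Sunday; its first Sunday is the 1st, so the 3rd Sunday is the 15th — 15 December 2047.
That is not after 31 December 2047, so look at January 2048.
January 2048 starts on a Wednesday; its first Sunday is the 5th, so the 3rd Sunday is the 19th — 19 January 2048.

19 January 2048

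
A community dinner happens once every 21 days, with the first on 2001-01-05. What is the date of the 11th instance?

2001-08-03

The 11th occurrence is 10 intervals after the first: 10 × 21 = 210 days after 2001-01-05.
January has 31 days — 26 days to the end of January leaves 184.
February has 28 days (156 left).
March has 31 days (125 left).
April has 30 days (95 left).
May has 31 days (64 left).
June has 30 days (34 left).
July has 31 days (3 left).
3 days into August → 2001-08-03.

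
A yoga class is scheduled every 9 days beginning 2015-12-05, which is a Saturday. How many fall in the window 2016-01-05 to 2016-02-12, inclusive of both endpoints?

4

Occurrences land 9·i days after 2015-12-05 for i = 0, 1, 2, …
2016-01-05 is 31 days after the start; 31 ÷ 9 = 3 remainder 4; since the remainder is 4, round up to i = 4. First occurrence in the window: #5 on 2016-01-10 (4×9 = 36 days in).
2016-02-12 is 69 days after the start; 69 ÷ 9 = 7 remainder 6. Last occurrence in the window: #8 on 2016-02-06.
Occurrences #5 through #8: 4 in total.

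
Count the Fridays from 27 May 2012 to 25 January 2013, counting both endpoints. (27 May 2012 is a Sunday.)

35

27 May 2012 is a Sunday; the first Friday on or after it is 1 June 2012 (5 days later).
From 1 June 2012 to 25 January 2013: 29 + 31 + 31 + 30 + 31 + 30 + 31 + 25 = 238 days (rest of June, July, August, September, October, November, December, January).
238 ÷ 7 = 34 full weeks with remainder 0, so 34 more Fridays after the first → 35.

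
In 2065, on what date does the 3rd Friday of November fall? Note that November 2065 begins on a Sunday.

November 2065 begins on a Sunday, so the first Friday is November 6 (5 days later).
The 3rd Friday is 2 weeks later: 6 + 14 = 20.

20 November 2065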